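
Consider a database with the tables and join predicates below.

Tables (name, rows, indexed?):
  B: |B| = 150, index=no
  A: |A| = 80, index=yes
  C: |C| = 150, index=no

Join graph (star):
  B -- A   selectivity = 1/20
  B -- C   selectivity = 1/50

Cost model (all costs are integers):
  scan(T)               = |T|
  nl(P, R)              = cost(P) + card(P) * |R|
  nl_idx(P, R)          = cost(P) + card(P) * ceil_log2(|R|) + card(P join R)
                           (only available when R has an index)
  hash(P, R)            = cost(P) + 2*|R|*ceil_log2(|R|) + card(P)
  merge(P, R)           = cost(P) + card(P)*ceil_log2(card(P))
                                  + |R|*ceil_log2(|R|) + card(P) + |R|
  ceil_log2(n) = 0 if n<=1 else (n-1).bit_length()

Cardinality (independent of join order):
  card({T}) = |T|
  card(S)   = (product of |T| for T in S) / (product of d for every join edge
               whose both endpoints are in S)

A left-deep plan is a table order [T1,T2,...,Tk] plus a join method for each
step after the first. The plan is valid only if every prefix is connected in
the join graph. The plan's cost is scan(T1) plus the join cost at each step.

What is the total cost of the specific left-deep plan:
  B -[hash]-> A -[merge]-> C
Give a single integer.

step 1: scan B: cost=150, card=150
step 2: join A via hash
    card(P join A) = 150*80/(20) = 600
    cost = 150 + 2*80*7 + 150 = 1420
step 3: join C via merge
    card(P join C) = 600*150/(50) = 1800
    cost = 1420 + 600*10 + 150*8 + 600 + 150 = 9370

9370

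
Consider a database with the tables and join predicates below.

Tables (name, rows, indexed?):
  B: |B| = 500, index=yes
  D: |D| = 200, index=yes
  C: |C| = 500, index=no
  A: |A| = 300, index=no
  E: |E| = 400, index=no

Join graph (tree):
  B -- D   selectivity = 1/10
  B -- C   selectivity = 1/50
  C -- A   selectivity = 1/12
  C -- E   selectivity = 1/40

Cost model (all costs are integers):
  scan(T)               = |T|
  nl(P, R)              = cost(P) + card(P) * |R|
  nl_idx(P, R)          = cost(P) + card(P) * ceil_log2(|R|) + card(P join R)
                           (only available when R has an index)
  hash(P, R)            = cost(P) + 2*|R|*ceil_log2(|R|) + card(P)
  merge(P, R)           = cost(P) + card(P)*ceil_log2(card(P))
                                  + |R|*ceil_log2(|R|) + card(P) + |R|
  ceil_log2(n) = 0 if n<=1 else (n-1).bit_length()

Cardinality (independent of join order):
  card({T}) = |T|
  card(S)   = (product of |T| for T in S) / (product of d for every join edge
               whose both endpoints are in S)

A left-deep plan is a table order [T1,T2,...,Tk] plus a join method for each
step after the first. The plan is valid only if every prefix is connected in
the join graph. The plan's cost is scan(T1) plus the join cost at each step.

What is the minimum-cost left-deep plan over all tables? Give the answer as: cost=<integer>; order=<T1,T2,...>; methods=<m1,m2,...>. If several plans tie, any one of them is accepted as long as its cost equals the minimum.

cost=1080800; order=B,C,E,D,A; methods=hash,hash,hash,hash

Selinger DP (subsets sized 1..n):
  {B}: scan cost=500, card=500
  {D}: scan cost=200, card=200
  {C}: scan cost=500, card=500
  {A}: scan cost=300, card=300
  {E}: scan cost=400, card=400
  {BD}: card=10000; try (D,hash)→4200, (B,merge)→7000, (D,merge)→7300, (B,hash)→9400, (B,nl_idx)→12000, (D,nl_idx)→14500 …(+2); best=4200 via (D,hash)
  {BC}: card=5000; try (C,hash)→10000, (B,hash)→10000, (B,nl_idx)→10000, (C,merge)→10500, (B,merge)→10500, (C,nl)→250500 …(+1); best=10000 via (C,hash)
  {AC}: card=12500; try (A,hash)→6400, (C,merge)→8300, (A,merge)→8500, (C,hash)→9600, (C,nl)→150300, (A,nl)→150500; best=6400 via (A,hash)
  {CE}: card=5000; try (E,hash)→8200, (C,merge)→9400, (E,merge)→9500, (C,hash)→9800, (C,nl)→200400, (E,nl)→200500; best=8200 via (E,hash)
  {BCD}: card=100000; try (D,hash)→18200, (C,hash)→23200, (D,merge)→81800, (D,nl_idx)→150000, (C,merge)→159200, (D,nl)→1010000 …(+1); best=18200 via (D,hash)
  {ABC}: card=125000; try (A,hash)→20400, (B,hash)→27900, (A,merge)→83000, (B,merge)→198900, (B,nl_idx)→243900, (A,nl)→1510000 …(+1); best=20400 via (A,hash)
  {BCE}: card=50000; try (E,hash)→22200, (B,hash)→22200, (B,merge)→83200, (E,merge)→84000, (B,nl_idx)→103200, (E,nl)→2010000 …(+1); best=22200 via (E,hash)
  {ACE}: card=125000; try (A,hash)→18600, (E,hash)→26100, (A,merge)→81200, (E,merge)→197900, (A,nl)→1508200, (E,nl)→5006400; best=18600 via (A,hash)
  {ABCD}: card=2500000; try (A,hash)→123600, (D,hash)→148600, (A,merge)→1821200, (D,merge)→2272200, (D,nl_idx)→3520400, (D,nl)→25020400 …(+1); best=123600 via (A,hash)
  {BCDE}: card=1000000; try (D,hash)→75400, (E,hash)→125400, (D,merge)→874000, (D,nl_idx)→1422200, (E,merge)→1822200, (D,nl)→10022200 …(+1); best=75400 via (D,hash)
  {ABCE}: card=1250000; try (A,hash)→77600, (E,hash)→152600, (B,hash)→152600, (A,merge)→875200, (B,merge)→2273600, (E,merge)→2274400 …(+4); best=77600 via (A,hash)
  {ABCDE}: card=25000000; try (A,hash)→1080800, (D,hash)→1330800, (E,hash)→2630800, (A,merge)→21078400, (D,merge)→27579400, (D,nl_idx)→35077600 …(+4); best=1080800 via (A,hash)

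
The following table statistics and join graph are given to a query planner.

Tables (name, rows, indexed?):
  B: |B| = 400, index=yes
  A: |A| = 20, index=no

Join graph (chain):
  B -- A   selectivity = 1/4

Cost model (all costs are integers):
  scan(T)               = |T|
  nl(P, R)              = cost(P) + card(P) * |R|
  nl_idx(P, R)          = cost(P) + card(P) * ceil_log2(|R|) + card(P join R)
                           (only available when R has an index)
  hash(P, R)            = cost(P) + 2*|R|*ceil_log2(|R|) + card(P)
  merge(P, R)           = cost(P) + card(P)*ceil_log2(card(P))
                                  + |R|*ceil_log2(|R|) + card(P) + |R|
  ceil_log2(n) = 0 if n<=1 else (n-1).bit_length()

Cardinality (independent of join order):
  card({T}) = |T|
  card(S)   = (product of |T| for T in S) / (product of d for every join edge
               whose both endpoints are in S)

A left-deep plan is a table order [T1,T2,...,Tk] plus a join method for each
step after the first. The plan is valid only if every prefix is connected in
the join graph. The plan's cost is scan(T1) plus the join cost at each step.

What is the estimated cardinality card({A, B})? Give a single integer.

Tables in S: A(20), B(400)
Edges inside S: B-A(d=4)
numerator = 20 * 400 = 8000
denominator = 4 = 4
card(S) = 8000 / 4 = 2000

2000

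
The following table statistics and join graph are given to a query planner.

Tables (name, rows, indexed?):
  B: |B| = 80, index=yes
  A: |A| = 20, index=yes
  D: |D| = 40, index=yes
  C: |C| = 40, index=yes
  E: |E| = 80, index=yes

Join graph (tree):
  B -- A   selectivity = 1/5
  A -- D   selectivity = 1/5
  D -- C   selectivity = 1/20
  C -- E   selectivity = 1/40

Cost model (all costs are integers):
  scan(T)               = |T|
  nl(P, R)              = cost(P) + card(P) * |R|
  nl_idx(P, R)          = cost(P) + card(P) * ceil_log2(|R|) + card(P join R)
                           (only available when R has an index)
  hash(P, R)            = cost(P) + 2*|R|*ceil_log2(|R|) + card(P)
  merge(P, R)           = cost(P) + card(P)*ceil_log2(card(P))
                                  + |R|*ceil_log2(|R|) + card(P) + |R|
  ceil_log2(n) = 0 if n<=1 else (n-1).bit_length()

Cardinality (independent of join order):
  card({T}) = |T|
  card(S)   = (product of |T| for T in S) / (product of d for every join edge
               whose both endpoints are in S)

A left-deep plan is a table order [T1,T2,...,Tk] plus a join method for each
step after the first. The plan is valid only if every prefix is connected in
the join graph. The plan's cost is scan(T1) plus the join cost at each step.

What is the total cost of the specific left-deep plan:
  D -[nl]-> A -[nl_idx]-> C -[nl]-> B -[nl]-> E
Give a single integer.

step 1: scan D: cost=40, card=40
step 2: join A via nl
    card(P join A) = 40*20/(5) = 160
    cost = 40 + 40*20 = 840
step 3: join C via nl_idx
    card(P join C) = 160*40/(20) = 320
    cost = 840 + 160*6 + 320 = 2120
step 4: join B via nl
    card(P join B) = 320*80/(5) = 5120
    cost = 2120 + 320*80 = 27720
step 5: join E via nl
    card(P join E) = 5120*80/(40) = 10240
    cost = 27720 + 5120*80 = 437320

437320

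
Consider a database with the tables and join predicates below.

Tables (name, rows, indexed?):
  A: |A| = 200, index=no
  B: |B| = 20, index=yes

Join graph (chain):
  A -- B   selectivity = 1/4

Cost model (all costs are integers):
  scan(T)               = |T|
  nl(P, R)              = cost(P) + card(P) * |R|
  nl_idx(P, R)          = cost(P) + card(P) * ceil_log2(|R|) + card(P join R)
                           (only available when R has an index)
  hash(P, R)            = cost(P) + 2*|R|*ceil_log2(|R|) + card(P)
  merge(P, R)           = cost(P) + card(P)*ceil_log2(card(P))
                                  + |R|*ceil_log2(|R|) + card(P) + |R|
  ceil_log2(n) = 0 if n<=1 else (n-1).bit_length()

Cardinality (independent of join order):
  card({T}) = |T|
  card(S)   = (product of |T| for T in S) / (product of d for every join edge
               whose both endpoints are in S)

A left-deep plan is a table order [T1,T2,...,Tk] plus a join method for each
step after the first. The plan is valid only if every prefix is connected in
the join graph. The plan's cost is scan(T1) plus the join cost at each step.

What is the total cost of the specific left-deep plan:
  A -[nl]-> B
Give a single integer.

step 1: scan A: cost=200, card=200
step 2: join B via nl
    card(P join B) = 200*20/(4) = 1000
    cost = 200 + 200*20 = 4200

4200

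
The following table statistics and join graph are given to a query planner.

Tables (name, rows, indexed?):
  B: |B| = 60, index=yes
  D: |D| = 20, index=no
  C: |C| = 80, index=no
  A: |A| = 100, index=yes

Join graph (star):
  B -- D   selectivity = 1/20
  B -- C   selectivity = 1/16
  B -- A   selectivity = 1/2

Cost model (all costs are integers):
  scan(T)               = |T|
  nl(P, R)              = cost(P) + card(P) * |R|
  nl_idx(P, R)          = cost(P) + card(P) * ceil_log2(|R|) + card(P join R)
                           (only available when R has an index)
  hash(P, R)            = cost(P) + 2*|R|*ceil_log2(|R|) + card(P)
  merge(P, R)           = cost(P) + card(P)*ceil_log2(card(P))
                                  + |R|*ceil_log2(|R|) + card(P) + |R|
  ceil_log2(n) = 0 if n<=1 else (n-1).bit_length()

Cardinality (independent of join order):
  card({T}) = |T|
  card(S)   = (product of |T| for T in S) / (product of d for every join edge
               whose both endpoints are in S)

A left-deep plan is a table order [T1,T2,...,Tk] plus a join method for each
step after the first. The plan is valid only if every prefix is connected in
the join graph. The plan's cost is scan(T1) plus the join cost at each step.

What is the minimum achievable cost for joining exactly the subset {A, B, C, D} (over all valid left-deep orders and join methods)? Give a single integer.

2960

Selinger DP over subsets of {A,B,C,D}:
  {B}: scan cost=60, card=60
  {D}: scan cost=20, card=20
  {C}: scan cost=80, card=80
  {A}: scan cost=100, card=100
  {BD}: card=60; try (B,nl_idx)→200, (D,hash)→320, (B,merge)→560, (D,merge)→600, (B,hash)→760, (B,nl)→1220 …(+1); best=200 via (B,nl_idx)
  {BC}: card=300; try (B,nl_idx)→860, (B,hash)→880, (C,merge)→1120, (B,merge)→1140, (C,hash)→1240, (C,nl)→4860 …(+1); best=860 via (B,nl_idx)
  {AB}: card=3000; try (B,hash)→920, (A,merge)→1280, (B,merge)→1320, (A,hash)→1520, (A,nl_idx)→3480, (B,nl_idx)→3700 …(+2); best=920 via (B,hash)
  {BCD}: card=300; try (C,merge)→1260, (D,hash)→1360, (C,hash)→1380, (D,merge)→3980, (C,nl)→5000, (D,nl)→6860; best=1260 via (C,merge)
  {ABD}: card=3000; try (A,merge)→1420, (A,hash)→1660, (A,nl_idx)→3620, (D,hash)→4120, (A,nl)→6200, (D,merge)→40040 …(+1); best=1420 via (A,merge)
  {ABC}: card=15000; try (A,hash)→2560, (A,merge)→4660, (C,hash)→5040, (A,nl_idx)→17960, (A,nl)→30860, (C,merge)→40560 …(+1); best=2560 via (A,hash)
  {ABCD}: card=15000; try (A,hash)→2960, (A,merge)→5060, (C,hash)→5540, (D,hash)→17760, (A,nl_idx)→18360, (A,nl)→31260 …(+4); best=2960 via (A,hash)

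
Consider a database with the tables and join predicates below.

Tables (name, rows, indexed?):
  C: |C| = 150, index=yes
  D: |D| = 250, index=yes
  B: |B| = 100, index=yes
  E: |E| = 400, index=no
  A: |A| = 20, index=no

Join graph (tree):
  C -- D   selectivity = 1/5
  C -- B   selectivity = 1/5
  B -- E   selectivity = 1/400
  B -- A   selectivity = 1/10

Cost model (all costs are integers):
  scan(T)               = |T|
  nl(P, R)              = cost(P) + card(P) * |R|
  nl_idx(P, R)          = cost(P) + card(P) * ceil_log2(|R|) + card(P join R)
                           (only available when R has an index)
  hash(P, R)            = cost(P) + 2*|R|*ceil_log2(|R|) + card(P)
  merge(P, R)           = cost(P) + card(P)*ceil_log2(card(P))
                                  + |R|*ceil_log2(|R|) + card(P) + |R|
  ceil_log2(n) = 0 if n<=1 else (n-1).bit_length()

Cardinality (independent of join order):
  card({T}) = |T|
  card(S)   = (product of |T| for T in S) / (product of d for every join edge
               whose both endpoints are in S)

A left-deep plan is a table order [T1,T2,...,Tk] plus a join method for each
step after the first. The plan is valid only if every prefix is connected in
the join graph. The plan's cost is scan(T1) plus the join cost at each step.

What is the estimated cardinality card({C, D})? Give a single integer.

7500

Tables in S: C(150), D(250)
Edges inside S: C-D(d=5)
numerator = 150 * 250 = 37500
denominator = 5 = 5
card(S) = 37500 / 5 = 7500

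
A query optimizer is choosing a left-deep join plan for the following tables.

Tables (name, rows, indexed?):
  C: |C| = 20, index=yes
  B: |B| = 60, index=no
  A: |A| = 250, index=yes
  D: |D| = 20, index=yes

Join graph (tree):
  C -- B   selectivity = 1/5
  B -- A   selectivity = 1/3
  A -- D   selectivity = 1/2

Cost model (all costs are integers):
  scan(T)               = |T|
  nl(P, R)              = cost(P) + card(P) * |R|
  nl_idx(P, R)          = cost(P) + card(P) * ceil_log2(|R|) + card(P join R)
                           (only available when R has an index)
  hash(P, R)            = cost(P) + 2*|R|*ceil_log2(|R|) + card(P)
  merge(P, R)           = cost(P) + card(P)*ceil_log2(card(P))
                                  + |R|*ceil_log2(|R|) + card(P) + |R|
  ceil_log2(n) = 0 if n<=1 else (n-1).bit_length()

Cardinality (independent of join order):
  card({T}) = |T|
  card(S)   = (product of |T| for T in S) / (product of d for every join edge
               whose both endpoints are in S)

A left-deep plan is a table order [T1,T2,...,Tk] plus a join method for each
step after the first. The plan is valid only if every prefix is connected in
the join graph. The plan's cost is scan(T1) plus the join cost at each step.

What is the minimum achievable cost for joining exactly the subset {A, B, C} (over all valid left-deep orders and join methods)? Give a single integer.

4560

Selinger DP over subsets of {A,B,C}:
  {C}: scan cost=20, card=20
  {B}: scan cost=60, card=60
  {A}: scan cost=250, card=250
  {BC}: card=240; try (C,hash)→320, (B,merge)→560, (C,merge)→600, (C,nl_idx)→600, (B,hash)→760, (B,nl)→1220 …(+1); best=320 via (C,hash)
  {AB}: card=5000; try (B,hash)→1220, (A,merge)→2730, (B,merge)→2920, (A,hash)→4120, (A,nl_idx)→5540, (A,nl)→15060 …(+1); best=1220 via (B,hash)
  {ABC}: card=20000; try (A,hash)→4560, (A,merge)→4730, (C,hash)→6420, (A,nl_idx)→22240, (C,nl_idx)→46220, (A,nl)→60320 …(+2); best=4560 via (A,hash)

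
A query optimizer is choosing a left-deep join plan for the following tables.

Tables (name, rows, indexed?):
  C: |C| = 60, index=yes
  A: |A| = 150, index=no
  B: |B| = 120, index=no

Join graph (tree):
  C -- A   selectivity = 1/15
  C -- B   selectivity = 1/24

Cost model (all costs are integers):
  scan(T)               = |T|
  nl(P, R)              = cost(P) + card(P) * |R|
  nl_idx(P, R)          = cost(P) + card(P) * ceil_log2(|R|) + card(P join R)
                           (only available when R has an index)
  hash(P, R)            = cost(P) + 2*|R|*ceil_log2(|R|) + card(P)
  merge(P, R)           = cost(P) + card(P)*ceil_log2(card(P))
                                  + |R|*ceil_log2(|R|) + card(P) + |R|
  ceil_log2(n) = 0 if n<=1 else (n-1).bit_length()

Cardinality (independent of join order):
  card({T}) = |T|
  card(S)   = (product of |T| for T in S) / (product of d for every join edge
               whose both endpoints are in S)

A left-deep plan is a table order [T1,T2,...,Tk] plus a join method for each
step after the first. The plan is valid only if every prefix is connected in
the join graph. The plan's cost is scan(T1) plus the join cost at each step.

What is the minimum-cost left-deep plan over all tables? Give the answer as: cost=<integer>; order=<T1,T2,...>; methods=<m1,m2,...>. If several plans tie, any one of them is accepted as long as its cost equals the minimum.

Selinger DP (subsets sized 1..n):
  {C}: scan cost=60, card=60
  {A}: scan cost=150, card=150
  {B}: scan cost=120, card=120
  {AC}: card=600; try (C,hash)→1020, (C,nl_idx)→1650, (A,merge)→1830, (C,merge)→1920, (A,hash)→2520, (A,nl)→9060 …(+1); best=1020 via (C,hash)
  {BC}: card=300; try (C,hash)→960, (C,nl_idx)→1140, (B,merge)→1440, (C,merge)→1500, (B,hash)→1800, (B,nl)→7260 …(+1); best=960 via (C,hash)
  {ABC}: card=3000; try (B,hash)→3300, (A,hash)→3660, (A,merge)→5310, (B,merge)→8580, (A,nl)→45960, (B,nl)→73020; best=3300 via (B,hash)

cost=3300; order=A,C,B; methods=hash,hash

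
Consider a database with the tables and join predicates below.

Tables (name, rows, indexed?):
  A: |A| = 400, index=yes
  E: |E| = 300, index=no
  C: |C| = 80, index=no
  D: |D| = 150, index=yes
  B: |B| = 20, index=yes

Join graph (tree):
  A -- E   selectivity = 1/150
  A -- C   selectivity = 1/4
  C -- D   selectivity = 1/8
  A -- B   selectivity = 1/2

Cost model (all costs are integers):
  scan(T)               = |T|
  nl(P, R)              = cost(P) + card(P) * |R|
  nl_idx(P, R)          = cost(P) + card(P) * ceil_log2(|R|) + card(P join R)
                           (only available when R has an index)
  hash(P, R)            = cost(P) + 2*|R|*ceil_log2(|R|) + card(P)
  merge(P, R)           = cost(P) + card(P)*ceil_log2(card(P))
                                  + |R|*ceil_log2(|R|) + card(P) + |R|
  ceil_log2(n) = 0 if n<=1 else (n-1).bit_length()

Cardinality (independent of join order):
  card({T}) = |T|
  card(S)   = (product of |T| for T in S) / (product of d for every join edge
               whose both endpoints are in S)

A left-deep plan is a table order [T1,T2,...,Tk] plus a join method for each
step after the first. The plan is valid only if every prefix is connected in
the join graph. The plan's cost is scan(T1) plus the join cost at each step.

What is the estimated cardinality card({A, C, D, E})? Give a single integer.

Tables in S: A(400), C(80), D(150), E(300)
Edges inside S: A-E(d=150), A-C(d=4), C-D(d=8)
numerator = 400 * 80 * 150 * 300 = 1440000000
denominator = 150 * 4 * 8 = 4800
card(S) = 1440000000 / 4800 = 300000

300000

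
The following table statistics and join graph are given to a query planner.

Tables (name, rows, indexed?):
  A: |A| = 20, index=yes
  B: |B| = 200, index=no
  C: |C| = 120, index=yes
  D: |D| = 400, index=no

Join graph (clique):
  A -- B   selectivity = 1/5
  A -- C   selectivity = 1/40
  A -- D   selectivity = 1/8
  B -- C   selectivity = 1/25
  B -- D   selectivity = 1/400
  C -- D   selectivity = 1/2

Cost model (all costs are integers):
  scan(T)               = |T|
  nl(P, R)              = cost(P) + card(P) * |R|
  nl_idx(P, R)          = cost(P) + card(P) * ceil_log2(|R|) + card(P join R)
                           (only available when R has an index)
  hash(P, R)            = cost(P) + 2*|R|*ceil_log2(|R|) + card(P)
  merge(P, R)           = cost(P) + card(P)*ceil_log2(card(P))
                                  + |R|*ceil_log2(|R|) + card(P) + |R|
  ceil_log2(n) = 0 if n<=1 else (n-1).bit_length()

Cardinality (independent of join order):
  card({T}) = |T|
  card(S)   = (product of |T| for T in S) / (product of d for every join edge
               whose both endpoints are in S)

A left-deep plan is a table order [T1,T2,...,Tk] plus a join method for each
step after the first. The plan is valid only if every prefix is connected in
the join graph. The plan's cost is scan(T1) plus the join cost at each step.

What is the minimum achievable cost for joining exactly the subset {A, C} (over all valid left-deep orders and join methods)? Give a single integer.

220

Selinger DP over subsets of {A,C}:
  {A}: scan cost=20, card=20
  {C}: scan cost=120, card=120
  {AC}: card=60; try (C,nl_idx)→220, (A,hash)→440, (A,nl_idx)→780, (C,merge)→1100, (A,merge)→1200, (C,hash)→1720 …(+2); best=220 via (C,nl_idx)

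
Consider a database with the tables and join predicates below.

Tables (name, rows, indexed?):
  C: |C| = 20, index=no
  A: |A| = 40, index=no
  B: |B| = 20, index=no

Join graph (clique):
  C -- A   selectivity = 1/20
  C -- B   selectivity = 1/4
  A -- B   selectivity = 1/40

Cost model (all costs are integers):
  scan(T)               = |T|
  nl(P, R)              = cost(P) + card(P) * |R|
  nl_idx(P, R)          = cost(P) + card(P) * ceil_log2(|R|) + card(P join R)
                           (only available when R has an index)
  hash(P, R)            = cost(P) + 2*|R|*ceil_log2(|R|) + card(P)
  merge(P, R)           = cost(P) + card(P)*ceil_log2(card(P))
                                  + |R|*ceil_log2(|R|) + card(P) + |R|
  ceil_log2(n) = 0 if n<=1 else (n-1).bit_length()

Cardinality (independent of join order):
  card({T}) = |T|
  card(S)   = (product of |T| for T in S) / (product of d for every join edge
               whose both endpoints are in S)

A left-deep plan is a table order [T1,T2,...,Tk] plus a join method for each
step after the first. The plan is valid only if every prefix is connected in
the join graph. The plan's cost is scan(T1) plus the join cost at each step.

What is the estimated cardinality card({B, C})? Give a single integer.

100

Tables in S: B(20), C(20)
Edges inside S: C-B(d=4)
numerator = 20 * 20 = 400
denominator = 4 = 4
card(S) = 400 / 4 = 100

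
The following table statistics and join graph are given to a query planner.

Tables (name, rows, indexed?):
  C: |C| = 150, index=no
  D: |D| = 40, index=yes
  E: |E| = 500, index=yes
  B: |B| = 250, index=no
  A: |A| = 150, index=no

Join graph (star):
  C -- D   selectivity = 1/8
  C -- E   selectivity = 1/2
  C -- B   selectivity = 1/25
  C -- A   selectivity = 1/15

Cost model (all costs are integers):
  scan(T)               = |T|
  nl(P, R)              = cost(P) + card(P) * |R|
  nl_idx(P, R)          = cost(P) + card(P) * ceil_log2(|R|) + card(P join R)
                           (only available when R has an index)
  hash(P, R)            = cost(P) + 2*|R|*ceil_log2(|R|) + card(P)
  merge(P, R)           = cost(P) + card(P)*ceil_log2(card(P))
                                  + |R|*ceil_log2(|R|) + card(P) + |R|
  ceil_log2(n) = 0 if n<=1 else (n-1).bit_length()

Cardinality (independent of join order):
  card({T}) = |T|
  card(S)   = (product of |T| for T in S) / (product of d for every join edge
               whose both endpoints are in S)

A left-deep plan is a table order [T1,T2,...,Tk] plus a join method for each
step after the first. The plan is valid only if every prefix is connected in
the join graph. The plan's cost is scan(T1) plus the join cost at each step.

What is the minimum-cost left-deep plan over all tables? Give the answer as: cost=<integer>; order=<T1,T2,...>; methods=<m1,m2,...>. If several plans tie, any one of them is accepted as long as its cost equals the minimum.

cost=98780; order=B,C,D,A,E; methods=hash,hash,hash,hash

Selinger DP (subsets sized 1..n):
  {C}: scan cost=150, card=150
  {D}: scan cost=40, card=40
  {E}: scan cost=500, card=500
  {B}: scan cost=250, card=250
  {A}: scan cost=150, card=150
  {CD}: card=750; try (D,hash)→780, (C,merge)→1670, (D,merge)→1780, (D,nl_idx)→1800, (C,hash)→2480, (C,nl)→6040 …(+1); best=780 via (D,hash)
  {CE}: card=37500; try (C,hash)→3400, (E,merge)→6500, (C,merge)→6850, (E,hash)→9300, (E,nl_idx)→39000, (E,nl)→75150 …(+1); best=3400 via (C,hash)
  {BC}: card=1500; try (C,hash)→2900, (B,merge)→3750, (C,merge)→3850, (B,hash)→4300, (B,nl)→37650, (C,nl)→37750; best=2900 via (C,hash)
  {AC}: card=1500; try (C,hash)→2700, (A,hash)→2700, (C,merge)→2850, (A,merge)→2850, (C,nl)→22650, (A,nl)→22650; best=2700 via (C,hash)
  {CDE}: card=187500; try (E,hash)→10530, (E,merge)→14030, (D,hash)→41380, (E,nl_idx)→195030, (E,nl)→375780, (D,nl_idx)→415900 …(+2); best=10530 via (E,hash)
  {BCD}: card=7500; try (D,hash)→4880, (B,hash)→5530, (B,merge)→11280, (D,nl_idx)→19400, (D,merge)→21180, (D,nl)→62900 …(+1); best=4880 via (D,hash)
  {ACD}: card=7500; try (A,hash)→3930, (D,hash)→4680, (A,merge)→10380, (D,nl_idx)→19200, (D,merge)→20980, (D,nl)→62700 …(+1); best=3930 via (A,hash)
  {BCE}: card=375000; try (E,hash)→13400, (E,merge)→25900, (B,hash)→44900, (E,nl_idx)→391400, (B,merge)→643150, (E,nl)→752900 …(+1); best=13400 via (E,hash)
  {ACE}: card=375000; try (E,hash)→13200, (E,merge)→25700, (A,hash)→43300, (E,nl_idx)→391200, (A,merge)→642250, (E,nl)→752700 …(+1); best=13200 via (E,hash)
  {ABC}: card=15000; try (A,hash)→6800, (B,hash)→8200, (A,merge)→22250, (B,merge)→22950, (A,nl)→227900, (B,nl)→377700; best=6800 via (A,hash)
  {BCDE}: card=1875000; try (E,hash)→21380, (E,merge)→114880, (B,hash)→202030, (D,hash)→388880, (E,nl_idx)→1947380, (B,merge)→3575280 …(+5); best=21380 via (E,hash)
  {ACDE}: card=1875000; try (E,hash)→20430, (E,merge)→113930, (A,hash)→200430, (D,hash)→388680, (E,nl_idx)→1946430, (A,merge)→3574380 …(+5); best=20430 via (E,hash)
  {ABCD}: card=75000; try (A,hash)→14780, (B,hash)→15430, (D,hash)→22280, (B,merge)→111180, (A,merge)→111230, (D,nl_idx)→171800 …(+4); best=14780 via (A,hash)
  {ABCE}: card=3750000; try (E,hash)→30800, (E,merge)→236800, (A,hash)→390800, (B,hash)→392200, (E,nl_idx)→3891800, (E,nl)→7506800 …(+4); best=30800 via (E,hash)
  {ABCDE}: card=18750000; try (E,hash)→98780, (E,merge)→1369780, (A,hash)→1898780, (B,hash)→1899430, (D,hash)→3781280, (E,nl_idx)→19439780 …(+8); best=98780 via (E,hash)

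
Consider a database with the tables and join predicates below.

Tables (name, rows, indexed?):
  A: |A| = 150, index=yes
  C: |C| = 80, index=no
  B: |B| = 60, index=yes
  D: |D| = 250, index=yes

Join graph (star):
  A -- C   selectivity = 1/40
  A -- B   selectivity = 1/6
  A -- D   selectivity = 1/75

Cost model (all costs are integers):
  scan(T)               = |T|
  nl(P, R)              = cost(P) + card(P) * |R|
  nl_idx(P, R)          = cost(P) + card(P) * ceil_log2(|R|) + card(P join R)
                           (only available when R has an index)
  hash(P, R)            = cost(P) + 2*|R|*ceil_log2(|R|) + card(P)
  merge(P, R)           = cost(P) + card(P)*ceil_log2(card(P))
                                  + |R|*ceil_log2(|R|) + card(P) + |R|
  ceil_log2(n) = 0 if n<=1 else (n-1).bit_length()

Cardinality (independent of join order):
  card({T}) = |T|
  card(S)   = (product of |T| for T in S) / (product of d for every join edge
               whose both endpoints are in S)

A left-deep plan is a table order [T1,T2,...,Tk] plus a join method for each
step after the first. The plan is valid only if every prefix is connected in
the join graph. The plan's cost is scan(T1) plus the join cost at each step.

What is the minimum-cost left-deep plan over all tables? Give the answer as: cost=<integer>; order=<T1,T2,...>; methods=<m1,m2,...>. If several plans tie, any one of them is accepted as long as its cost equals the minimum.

cost=5190; order=A,D,C,B; methods=nl_idx,hash,hash

Selinger DP (subsets sized 1..n):
  {A}: scan cost=150, card=150
  {C}: scan cost=80, card=80
  {B}: scan cost=60, card=60
  {D}: scan cost=250, card=250
  {AC}: card=300; try (A,nl_idx)→1020, (C,hash)→1420, (A,merge)→2070, (C,merge)→2140, (A,hash)→2560, (A,nl)→12080 …(+1); best=1020 via (A,nl_idx)
  {AB}: card=1500; try (B,hash)→1020, (A,merge)→1830, (B,merge)→1920, (A,nl_idx)→2040, (A,hash)→2520, (B,nl_idx)→2550 …(+2); best=1020 via (B,hash)
  {AD}: card=500; try (D,nl_idx)→1850, (A,nl_idx)→2750, (A,hash)→2900, (D,merge)→3750, (A,merge)→3850, (D,hash)→4300 …(+2); best=1850 via (D,nl_idx)
  {ABC}: card=3000; try (B,hash)→2040, (C,hash)→3640, (B,merge)→4440, (B,nl_idx)→5820, (B,nl)→19020, (C,merge)→19660 …(+1); best=2040 via (B,hash)
  {ACD}: card=1000; try (C,hash)→3470, (D,nl_idx)→4420, (D,hash)→5320, (D,merge)→6270, (C,merge)→7490, (C,nl)→41850 …(+1); best=3470 via (C,hash)
  {ABD}: card=5000; try (B,hash)→3070, (D,hash)→6520, (B,merge)→7270, (B,nl_idx)→9850, (D,nl_idx)→18020, (D,merge)→21270 …(+2); best=3070 via (B,hash)
  {ABCD}: card=10000; try (B,hash)→5190, (D,hash)→9040, (C,hash)→9190, (B,merge)→14890, (B,nl_idx)→19470, (D,nl_idx)→36040 …(+5); best=5190 via (B,hash)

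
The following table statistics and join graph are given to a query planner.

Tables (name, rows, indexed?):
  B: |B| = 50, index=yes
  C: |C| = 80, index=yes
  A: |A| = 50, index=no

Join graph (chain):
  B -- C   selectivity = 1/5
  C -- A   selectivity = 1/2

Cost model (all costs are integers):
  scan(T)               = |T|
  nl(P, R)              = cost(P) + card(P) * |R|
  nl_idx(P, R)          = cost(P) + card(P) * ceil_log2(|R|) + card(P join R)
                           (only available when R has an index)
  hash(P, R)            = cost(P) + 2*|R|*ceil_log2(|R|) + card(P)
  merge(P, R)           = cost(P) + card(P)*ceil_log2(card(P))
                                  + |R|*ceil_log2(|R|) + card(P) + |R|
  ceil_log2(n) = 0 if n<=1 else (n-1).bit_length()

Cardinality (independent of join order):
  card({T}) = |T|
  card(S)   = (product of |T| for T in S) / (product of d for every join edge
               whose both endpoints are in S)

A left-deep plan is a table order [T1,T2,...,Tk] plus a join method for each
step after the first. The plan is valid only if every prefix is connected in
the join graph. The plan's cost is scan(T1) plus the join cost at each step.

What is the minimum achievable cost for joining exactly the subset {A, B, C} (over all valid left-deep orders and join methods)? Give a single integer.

2160

Selinger DP over subsets of {A,B,C}:
  {B}: scan cost=50, card=50
  {C}: scan cost=80, card=80
  {A}: scan cost=50, card=50
  {BC}: card=800; try (B,hash)→760, (C,merge)→1040, (B,merge)→1070, (C,nl_idx)→1200, (C,hash)→1220, (B,nl_idx)→1360 …(+2); best=760 via (B,hash)
  {AC}: card=2000; try (A,hash)→760, (C,merge)→1040, (A,merge)→1070, (C,hash)→1220, (C,nl_idx)→2400, (C,nl)→4050 …(+1); best=760 via (A,hash)
  {ABC}: card=20000; try (A,hash)→2160, (B,hash)→3360, (A,merge)→9910, (B,merge)→25110, (B,nl_idx)→32760, (A,nl)→40760 …(+1); best=2160 via (A,hash)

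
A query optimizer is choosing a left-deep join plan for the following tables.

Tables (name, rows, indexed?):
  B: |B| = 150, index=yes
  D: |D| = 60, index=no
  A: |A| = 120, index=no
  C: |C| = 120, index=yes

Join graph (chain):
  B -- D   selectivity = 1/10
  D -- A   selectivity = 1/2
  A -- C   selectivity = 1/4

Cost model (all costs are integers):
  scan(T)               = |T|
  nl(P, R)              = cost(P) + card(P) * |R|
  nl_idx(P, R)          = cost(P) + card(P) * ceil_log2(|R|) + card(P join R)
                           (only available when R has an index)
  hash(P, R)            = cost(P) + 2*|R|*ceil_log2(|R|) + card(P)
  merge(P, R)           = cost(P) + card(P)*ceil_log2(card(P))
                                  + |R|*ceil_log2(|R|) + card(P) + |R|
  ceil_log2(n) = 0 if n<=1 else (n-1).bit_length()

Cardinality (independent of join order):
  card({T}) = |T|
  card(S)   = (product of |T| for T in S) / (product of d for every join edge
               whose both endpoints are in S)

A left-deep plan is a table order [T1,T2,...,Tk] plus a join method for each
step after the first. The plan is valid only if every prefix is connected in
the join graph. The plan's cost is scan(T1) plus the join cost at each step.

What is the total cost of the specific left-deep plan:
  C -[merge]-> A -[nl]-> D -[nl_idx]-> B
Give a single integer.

step 1: scan C: cost=120, card=120
step 2: join A via merge
    card(P join A) = 120*120/(4) = 3600
    cost = 120 + 120*7 + 120*7 + 120 + 120 = 2040
step 3: join D via nl
    card(P join D) = 3600*60/(2) = 108000
    cost = 2040 + 3600*60 = 218040
step 4: join B via nl_idx
    card(P join B) = 108000*150/(10) = 1620000
    cost = 218040 + 108000*8 + 1620000 = 2702040

2702040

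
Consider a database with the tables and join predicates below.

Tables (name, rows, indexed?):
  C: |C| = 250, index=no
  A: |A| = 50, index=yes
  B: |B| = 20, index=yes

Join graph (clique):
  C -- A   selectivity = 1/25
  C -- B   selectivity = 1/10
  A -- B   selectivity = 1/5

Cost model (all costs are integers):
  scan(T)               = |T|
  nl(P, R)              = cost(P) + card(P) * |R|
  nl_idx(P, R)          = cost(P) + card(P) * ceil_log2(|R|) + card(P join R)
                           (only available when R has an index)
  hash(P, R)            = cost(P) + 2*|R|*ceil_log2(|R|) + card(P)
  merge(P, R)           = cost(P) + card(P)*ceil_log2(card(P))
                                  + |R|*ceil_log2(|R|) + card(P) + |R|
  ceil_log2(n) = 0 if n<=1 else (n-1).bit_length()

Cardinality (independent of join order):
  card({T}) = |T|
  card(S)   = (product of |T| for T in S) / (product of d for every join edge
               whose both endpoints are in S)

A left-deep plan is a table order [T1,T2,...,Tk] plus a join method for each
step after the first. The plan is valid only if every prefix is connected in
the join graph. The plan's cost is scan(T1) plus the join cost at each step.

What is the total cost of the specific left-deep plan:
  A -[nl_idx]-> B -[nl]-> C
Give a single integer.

50500

step 1: scan A: cost=50, card=50
step 2: join B via nl_idx
    card(P join B) = 50*20/(5) = 200
    cost = 50 + 50*5 + 200 = 500
step 3: join C via nl
    card(P join C) = 200*250/(25*10) = 200
    cost = 500 + 200*250 = 50500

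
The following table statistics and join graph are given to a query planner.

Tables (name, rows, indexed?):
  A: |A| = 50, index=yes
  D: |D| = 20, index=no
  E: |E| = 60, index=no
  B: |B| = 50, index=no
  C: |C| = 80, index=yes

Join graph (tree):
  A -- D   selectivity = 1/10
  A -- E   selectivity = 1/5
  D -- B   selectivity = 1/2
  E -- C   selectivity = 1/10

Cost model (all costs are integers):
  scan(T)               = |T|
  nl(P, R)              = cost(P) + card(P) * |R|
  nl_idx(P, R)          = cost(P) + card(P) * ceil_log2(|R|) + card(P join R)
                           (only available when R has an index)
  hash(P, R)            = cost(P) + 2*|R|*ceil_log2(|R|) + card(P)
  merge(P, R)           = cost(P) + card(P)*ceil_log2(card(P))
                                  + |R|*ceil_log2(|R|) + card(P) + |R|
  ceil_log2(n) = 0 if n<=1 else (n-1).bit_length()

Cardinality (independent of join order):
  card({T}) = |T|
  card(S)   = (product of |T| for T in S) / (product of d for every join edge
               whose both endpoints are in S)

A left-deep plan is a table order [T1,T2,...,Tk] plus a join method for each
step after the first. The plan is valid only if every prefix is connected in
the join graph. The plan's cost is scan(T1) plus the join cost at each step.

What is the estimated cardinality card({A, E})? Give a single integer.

Tables in S: A(50), E(60)
Edges inside S: A-E(d=5)
numerator = 50 * 60 = 3000
denominator = 5 = 5
card(S) = 3000 / 5 = 600

600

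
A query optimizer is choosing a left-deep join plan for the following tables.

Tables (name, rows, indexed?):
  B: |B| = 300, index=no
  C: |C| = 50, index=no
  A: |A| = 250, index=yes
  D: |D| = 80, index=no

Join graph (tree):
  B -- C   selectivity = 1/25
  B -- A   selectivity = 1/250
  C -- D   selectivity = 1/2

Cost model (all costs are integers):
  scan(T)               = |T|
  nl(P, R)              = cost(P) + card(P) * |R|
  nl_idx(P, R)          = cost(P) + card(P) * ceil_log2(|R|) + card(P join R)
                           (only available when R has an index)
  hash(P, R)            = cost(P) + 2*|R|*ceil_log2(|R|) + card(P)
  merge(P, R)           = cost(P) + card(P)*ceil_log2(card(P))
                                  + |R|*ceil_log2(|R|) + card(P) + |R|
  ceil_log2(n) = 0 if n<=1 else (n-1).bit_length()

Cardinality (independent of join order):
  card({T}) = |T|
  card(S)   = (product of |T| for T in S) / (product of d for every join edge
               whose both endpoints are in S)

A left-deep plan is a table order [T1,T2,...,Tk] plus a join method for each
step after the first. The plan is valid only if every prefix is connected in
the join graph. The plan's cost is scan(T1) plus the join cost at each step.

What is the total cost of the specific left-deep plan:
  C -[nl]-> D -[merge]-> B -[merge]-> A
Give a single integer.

417300

step 1: scan C: cost=50, card=50
step 2: join D via nl
    card(P join D) = 50*80/(2) = 2000
    cost = 50 + 50*80 = 4050
step 3: join B via merge
    card(P join B) = 2000*300/(25) = 24000
    cost = 4050 + 2000*11 + 300*9 + 2000 + 300 = 31050
step 4: join A via merge
    card(P join A) = 24000*250/(250) = 24000
    cost = 31050 + 24000*15 + 250*8 + 24000 + 250 = 417300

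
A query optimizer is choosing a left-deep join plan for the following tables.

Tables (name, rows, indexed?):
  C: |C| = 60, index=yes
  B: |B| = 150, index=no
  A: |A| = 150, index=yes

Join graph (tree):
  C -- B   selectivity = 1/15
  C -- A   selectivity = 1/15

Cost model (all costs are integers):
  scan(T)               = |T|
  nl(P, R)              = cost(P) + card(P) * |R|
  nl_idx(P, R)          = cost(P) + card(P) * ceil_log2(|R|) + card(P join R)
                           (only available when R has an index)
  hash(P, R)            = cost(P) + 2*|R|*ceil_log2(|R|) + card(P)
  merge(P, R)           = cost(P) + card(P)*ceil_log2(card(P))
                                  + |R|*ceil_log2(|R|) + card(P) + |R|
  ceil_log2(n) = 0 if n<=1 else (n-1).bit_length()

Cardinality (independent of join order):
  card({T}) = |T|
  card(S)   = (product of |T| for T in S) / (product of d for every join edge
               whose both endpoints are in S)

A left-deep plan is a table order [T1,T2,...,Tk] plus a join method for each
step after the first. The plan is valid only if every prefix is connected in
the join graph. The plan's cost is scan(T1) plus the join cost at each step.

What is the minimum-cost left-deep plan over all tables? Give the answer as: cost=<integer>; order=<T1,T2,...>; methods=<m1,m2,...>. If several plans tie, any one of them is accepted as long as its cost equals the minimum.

cost=4020; order=A,C,B; methods=hash,hash

Selinger DP (subsets sized 1..n):
  {C}: scan cost=60, card=60
  {B}: scan cost=150, card=150
  {A}: scan cost=150, card=150
  {BC}: card=600; try (C,hash)→1020, (C,nl_idx)→1650, (B,merge)→1830, (C,merge)→1920, (B,hash)→2520, (B,nl)→9060 …(+1); best=1020 via (C,hash)
  {AC}: card=600; try (C,hash)→1020, (A,nl_idx)→1140, (C,nl_idx)→1650, (A,merge)→1830, (C,merge)→1920, (A,hash)→2520 …(+2); best=1020 via (C,hash)
  {ABC}: card=6000; try (B,hash)→4020, (A,hash)→4020, (B,merge)→8970, (A,merge)→8970, (A,nl_idx)→11820, (B,nl)→91020 …(+1); best=4020 via (B,hash)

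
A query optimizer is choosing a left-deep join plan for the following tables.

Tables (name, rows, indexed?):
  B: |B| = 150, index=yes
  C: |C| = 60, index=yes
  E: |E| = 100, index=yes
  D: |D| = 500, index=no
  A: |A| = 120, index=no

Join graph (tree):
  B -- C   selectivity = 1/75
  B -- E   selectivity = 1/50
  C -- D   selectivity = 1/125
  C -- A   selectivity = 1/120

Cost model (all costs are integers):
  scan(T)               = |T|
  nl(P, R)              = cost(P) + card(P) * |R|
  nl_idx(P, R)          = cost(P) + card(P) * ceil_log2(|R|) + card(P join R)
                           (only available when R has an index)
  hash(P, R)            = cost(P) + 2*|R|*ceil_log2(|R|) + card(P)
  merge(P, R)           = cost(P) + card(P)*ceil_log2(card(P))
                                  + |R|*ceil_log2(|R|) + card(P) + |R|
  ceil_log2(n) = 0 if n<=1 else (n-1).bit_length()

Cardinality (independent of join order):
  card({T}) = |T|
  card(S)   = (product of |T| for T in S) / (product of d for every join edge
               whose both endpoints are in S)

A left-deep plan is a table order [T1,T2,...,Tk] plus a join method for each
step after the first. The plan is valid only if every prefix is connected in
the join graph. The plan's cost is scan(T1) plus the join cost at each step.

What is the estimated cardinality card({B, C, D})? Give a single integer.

Tables in S: B(150), C(60), D(500)
Edges inside S: B-C(d=75), C-D(d=125)
numerator = 150 * 60 * 500 = 4500000
denominator = 75 * 125 = 9375
card(S) = 4500000 / 9375 = 480

480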